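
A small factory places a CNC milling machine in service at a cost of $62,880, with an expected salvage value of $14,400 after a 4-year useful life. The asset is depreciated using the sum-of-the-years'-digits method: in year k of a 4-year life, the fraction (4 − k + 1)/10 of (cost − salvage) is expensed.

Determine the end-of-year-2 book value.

$28,944

Depreciable base = $62,880 − $14,400 = $48,480.
Sum of the years' digits = 4+3+2+1 = 10.
Year 1: $48,480 × 4/10 = $19,392. Book value $43,488.
Year 2: $48,480 × 3/10 = $14,544. Book value $28,944.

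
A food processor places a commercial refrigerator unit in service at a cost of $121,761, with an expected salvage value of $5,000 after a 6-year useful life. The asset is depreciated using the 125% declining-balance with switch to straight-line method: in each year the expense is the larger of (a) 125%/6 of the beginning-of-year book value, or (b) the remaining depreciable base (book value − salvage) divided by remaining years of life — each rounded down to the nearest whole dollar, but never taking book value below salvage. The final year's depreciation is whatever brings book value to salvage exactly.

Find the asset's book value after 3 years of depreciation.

$58,485

Depreciable base = $121,761 − $5,000 = $116,761.
Year 1: DB = ⌊$121,761 × 125%/6⌋ = $25,366; SL = ⌊$116,761/6⌋ = $19,460 → take DB $25,366. Book value $96,395.
Year 2: DB = ⌊$96,395 × 125%/6⌋ = $20,082; SL = ⌊$91,395/5⌋ = $18,279 → take DB $20,082. Book value $76,313.
Year 3: DB = ⌊$76,313 × 125%/6⌋ = $15,898; SL = ⌊$71,313/4⌋ = $17,828 → take SL $17,828. Book value $58,485.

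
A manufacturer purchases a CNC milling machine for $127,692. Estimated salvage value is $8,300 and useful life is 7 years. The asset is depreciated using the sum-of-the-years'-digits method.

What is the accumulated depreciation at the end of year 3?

Depreciable base = $127,692 − $8,300 = $119,392.
Sum of the years' digits = 7+6+5+4+3+2+1 = 28.
Year 1: $119,392 × 7/28 = $29,848. Book value $97,844.
Year 2: $119,392 × 6/28 = $25,584. Book value $72,260.
Year 3: $119,392 × 5/28 = $21,320. Book value $50,940.
Accumulated through year 3 = $127,692 − $50,940 = $76,752.

$76,752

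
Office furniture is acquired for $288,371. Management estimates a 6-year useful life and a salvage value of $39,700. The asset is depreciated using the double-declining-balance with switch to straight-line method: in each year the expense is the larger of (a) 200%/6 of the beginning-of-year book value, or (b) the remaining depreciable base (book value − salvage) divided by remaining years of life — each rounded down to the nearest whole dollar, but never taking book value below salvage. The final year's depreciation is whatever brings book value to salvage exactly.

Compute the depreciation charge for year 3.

$42,722

Depreciable base = $288,371 − $39,700 = $248,671.
Year 1: DB = ⌊$288,371 × 200%/6⌋ = $96,123; SL = ⌊$248,671/6⌋ = $41,445 → take DB $96,123. Book value $192,248.
Year 2: DB = ⌊$192,248 × 200%/6⌋ = $64,082; SL = ⌊$152,548/5⌋ = $30,509 → take DB $64,082. Book value $128,166.
Year 3: DB = ⌊$128,166 × 200%/6⌋ = $42,722; SL = ⌊$88,466/4⌋ = $22,116 → take DB $42,722. Book value $85,444.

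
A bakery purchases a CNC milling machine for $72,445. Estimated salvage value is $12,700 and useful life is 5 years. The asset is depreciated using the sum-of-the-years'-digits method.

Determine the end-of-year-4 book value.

$16,683

Depreciable base = $72,445 − $12,700 = $59,745.
Sum of the years' digits = 5+4+3+2+1 = 15.
Year 1: $59,745 × 5/15 = $19,915. Book value $52,530.
Year 2: $59,745 × 4/15 = $15,932. Book value $36,598.
Year 3: $59,745 × 3/15 = $11,949. Book value $24,649.
Year 4: $59,745 × 2/15 = $7,966. Book value $16,683.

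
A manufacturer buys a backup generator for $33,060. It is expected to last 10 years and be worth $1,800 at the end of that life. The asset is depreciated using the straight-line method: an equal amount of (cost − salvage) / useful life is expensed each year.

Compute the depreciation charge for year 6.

$3,126

Depreciable base = $33,060 − $1,800 = $31,260.
Annual expense = $31,260 / 10 = $3,126.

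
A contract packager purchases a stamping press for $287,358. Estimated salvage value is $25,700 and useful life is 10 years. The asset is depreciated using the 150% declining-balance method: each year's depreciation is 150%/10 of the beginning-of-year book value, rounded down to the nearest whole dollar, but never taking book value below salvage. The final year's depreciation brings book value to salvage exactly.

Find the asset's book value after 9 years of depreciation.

$66,560

Depreciable base = $287,358 − $25,700 = $261,658.
Year 1: ⌊$287,358 × 150%/10⌋ = $43,103. Book value $244,255.
Year 2: ⌊$244,255 × 150%/10⌋ = $36,638. Book value $207,617.
Year 3: ⌊$207,617 × 150%/10⌋ = $31,142. Book value $176,475.
Year 4: ⌊$176,475 × 150%/10⌋ = $26,471. Book value $150,004.
Year 5: ⌊$150,004 × 150%/10⌋ = $22,500. Book value $127,504.
Year 6: ⌊$127,504 × 150%/10⌋ = $19,125. Book value $108,379.
Year 7: ⌊$108,379 × 150%/10⌋ = $16,256. Book value $92,123.
Year 8: ⌊$92,123 × 150%/10⌋ = $13,818. Book value $78,305.
Year 9: ⌊$78,305 × 150%/10⌋ = $11,745. Book value $66,560.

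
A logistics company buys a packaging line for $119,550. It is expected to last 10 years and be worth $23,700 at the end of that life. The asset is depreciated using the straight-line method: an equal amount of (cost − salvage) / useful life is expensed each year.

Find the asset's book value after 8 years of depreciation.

Depreciable base = $119,550 − $23,700 = $95,850.
Annual expense = $95,850 / 10 = $9,585.
End of year 1: book value $109,965.
End of year 2: book value $100,380.
End of year 3: book value $90,795.
End of year 4: book value $81,210.
End of year 5: book value $71,625.
End of year 6: book value $62,040.
End of year 7: book value $52,455.
End of year 8: book value $42,870.

$42,870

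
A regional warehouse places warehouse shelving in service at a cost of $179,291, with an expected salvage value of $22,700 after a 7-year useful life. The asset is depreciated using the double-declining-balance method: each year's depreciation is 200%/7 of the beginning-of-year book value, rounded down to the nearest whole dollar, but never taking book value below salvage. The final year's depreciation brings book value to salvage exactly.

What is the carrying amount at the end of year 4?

$46,672

Depreciable base = $179,291 − $22,700 = $156,591.
Year 1: ⌊$179,291 × 200%/7⌋ = $51,226. Book value $128,065.
Year 2: ⌊$128,065 × 200%/7⌋ = $36,590. Book value $91,475.
Year 3: ⌊$91,475 × 200%/7⌋ = $26,135. Book value $65,340.
Year 4: ⌊$65,340 × 200%/7⌋ = $18,668. Book value $46,672.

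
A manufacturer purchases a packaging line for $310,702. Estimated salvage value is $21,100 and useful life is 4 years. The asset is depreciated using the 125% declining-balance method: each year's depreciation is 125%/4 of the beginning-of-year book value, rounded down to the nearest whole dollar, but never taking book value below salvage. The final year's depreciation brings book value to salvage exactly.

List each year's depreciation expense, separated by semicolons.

$97,094; $66,752; $45,892; $79,864

Depreciable base = $310,702 − $21,100 = $289,602.
Year 1: ⌊$310,702 × 125%/4⌋ = $97,094. Book value $213,608.
Year 2: ⌊$213,608 × 125%/4⌋ = $66,752. Book value $146,856.
Year 3: ⌊$146,856 × 125%/4⌋ = $45,892. Book value $100,964.
Year 4 (final): $100,964 − $21,100 = $79,864. Book value $21,100.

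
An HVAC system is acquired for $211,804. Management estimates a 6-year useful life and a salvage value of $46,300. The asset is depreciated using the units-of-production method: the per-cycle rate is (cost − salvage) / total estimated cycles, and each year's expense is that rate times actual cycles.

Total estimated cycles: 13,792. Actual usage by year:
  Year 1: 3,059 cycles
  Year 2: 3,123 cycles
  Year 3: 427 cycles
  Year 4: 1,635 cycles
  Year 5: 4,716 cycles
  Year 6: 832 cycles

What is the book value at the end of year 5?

Depreciable base = $211,804 − $46,300 = $165,504.
Rate = $165,504 / 13,792 cycles = $12 per cycle.
Year 1: 3,059 × $12 = $36,708. Book value $175,096.
Year 2: 3,123 × $12 = $37,476. Book value $137,620.
Year 3: 427 × $12 = $5,124. Book value $132,496.
Year 4: 1,635 × $12 = $19,620. Book value $112,876.
Year 5: 4,716 × $12 = $56,592. Book value $56,284.

$56,284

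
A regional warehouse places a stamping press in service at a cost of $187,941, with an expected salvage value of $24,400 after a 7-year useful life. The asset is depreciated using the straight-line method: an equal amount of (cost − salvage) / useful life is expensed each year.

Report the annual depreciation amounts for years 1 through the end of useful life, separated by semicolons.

Depreciable base = $187,941 − $24,400 = $163,541.
Annual expense = $163,541 / 7 = $23,363.
End of year 1: book value $164,578.
End of year 2: book value $141,215.
End of year 3: book value $117,852.
End of year 4: book value $94,489.
End of year 5: book value $71,126.
End of year 6: book value $47,763.
End of year 7: book value $24,400.

$23,363; $23,363; $23,363; $23,363; $23,363; $23,363; $23,363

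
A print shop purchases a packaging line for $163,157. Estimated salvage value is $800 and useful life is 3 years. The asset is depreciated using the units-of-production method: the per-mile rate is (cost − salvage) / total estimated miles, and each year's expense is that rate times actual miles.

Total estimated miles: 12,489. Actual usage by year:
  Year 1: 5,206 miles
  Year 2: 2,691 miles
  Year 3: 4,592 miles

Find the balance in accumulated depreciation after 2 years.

Depreciable base = $163,157 − $800 = $162,357.
Rate = $162,357 / 12,489 miles = $13 per mile.
Year 1: 5,206 × $13 = $67,678. Book value $95,479.
Year 2: 2,691 × $13 = $34,983. Book value $60,496.
Accumulated through year 2 = $163,157 − $60,496 = $102,661.

$102,661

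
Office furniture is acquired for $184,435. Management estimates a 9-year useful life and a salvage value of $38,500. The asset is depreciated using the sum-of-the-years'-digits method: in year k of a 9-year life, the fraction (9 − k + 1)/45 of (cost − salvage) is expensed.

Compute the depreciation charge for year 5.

Depreciable base = $184,435 − $38,500 = $145,935.
Sum of the years' digits = 9+8+7+6+5+4+3+2+1 = 45.
Year 1: $145,935 × 9/45 = $29,187. Book value $155,248.
Year 2: $145,935 × 8/45 = $25,944. Book value $129,304.
Year 3: $145,935 × 7/45 = $22,701. Book value $106,603.
Year 4: $145,935 × 6/45 = $19,458. Book value $87,145.
Year 5: $145,935 × 5/45 = $16,215. Book value $70,930.

$16,215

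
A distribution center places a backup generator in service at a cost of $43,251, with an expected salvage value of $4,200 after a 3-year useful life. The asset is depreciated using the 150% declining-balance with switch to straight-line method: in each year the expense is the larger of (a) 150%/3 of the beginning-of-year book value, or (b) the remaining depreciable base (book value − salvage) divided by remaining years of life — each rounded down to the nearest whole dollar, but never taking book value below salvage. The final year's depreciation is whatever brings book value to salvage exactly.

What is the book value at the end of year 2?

$10,813

Depreciable base = $43,251 − $4,200 = $39,051.
Year 1: DB = ⌊$43,251 × 150%/3⌋ = $21,625; SL = ⌊$39,051/3⌋ = $13,017 → take DB $21,625. Book value $21,626.
Year 2: DB = ⌊$21,626 × 150%/3⌋ = $10,813; SL = ⌊$17,426/2⌋ = $8,713 → take DB $10,813. Book value $10,813.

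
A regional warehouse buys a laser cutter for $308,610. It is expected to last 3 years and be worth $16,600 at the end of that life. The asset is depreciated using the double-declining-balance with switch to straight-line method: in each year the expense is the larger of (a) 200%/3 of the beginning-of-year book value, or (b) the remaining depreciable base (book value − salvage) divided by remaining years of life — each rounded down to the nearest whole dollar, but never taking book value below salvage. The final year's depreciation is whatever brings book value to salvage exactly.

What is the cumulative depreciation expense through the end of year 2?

$274,320

Depreciable base = $308,610 − $16,600 = $292,010.
Year 1: DB = ⌊$308,610 × 200%/3⌋ = $205,740; SL = ⌊$292,010/3⌋ = $97,336 → take DB $205,740. Book value $102,870.
Year 2: DB = ⌊$102,870 × 200%/3⌋ = $68,580; SL = ⌊$86,270/2⌋ = $43,135 → take DB $68,580. Book value $34,290.
Accumulated through year 2 = $308,610 − $34,290 = $274,320.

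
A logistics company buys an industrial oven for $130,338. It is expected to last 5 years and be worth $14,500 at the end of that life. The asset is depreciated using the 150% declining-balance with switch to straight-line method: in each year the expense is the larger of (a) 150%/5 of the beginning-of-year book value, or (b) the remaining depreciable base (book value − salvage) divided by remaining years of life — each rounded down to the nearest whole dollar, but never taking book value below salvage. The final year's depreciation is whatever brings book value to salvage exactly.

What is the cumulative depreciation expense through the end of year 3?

$85,631

Depreciable base = $130,338 − $14,500 = $115,838.
Year 1: DB = ⌊$130,338 × 150%/5⌋ = $39,101; SL = ⌊$115,838/5⌋ = $23,167 → take DB $39,101. Book value $91,237.
Year 2: DB = ⌊$91,237 × 150%/5⌋ = $27,371; SL = ⌊$76,737/4⌋ = $19,184 → take DB $27,371. Book value $63,866.
Year 3: DB = ⌊$63,866 × 150%/5⌋ = $19,159; SL = ⌊$49,366/3⌋ = $16,455 → take DB $19,159. Book value $44,707.
Accumulated through year 3 = $130,338 − $44,707 = $85,631.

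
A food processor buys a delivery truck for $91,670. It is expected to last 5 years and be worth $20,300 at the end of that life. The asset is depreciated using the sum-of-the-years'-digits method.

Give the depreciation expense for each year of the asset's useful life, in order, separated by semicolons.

$23,790; $19,032; $14,274; $9,516; $4,758

Depreciable base = $91,670 − $20,300 = $71,370.
Sum of the years' digits = 5+4+3+2+1 = 15.
Year 1: $71,370 × 5/15 = $23,790. Book value $67,880.
Year 2: $71,370 × 4/15 = $19,032. Book value $48,848.
Year 3: $71,370 × 3/15 = $14,274. Book value $34,574.
Year 4: $71,370 × 2/15 = $9,516. Book value $25,058.
Year 5: $71,370 × 1/15 = $4,758. Book value $20,300.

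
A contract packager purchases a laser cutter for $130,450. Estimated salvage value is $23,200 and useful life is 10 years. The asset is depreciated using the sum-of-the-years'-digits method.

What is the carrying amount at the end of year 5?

$52,450

Depreciable base = $130,450 − $23,200 = $107,250.
Sum of the years' digits = 10+9+8+7+6+5+4+3+2+1 = 55.
Year 1: $107,250 × 10/55 = $19,500. Book value $110,950.
Year 2: $107,250 × 9/55 = $17,550. Book value $93,400.
Year 3: $107,250 × 8/55 = $15,600. Book value $77,800.
Year 4: $107,250 × 7/55 = $13,650. Book value $64,150.
Year 5: $107,250 × 6/55 = $11,700. Book value $52,450.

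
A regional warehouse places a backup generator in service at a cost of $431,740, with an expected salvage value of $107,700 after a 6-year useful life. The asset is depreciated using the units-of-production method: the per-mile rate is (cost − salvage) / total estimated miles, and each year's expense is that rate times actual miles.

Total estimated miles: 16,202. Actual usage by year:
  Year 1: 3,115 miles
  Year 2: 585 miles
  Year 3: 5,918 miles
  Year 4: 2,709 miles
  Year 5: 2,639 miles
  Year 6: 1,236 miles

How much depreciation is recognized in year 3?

Depreciable base = $431,740 − $107,700 = $324,040.
Rate = $324,040 / 16,202 miles = $20 per mile.
Year 1: 3,115 × $20 = $62,300. Book value $369,440.
Year 2: 585 × $20 = $11,700. Book value $357,740.
Year 3: 5,918 × $20 = $118,360. Book value $239,380.

$118,360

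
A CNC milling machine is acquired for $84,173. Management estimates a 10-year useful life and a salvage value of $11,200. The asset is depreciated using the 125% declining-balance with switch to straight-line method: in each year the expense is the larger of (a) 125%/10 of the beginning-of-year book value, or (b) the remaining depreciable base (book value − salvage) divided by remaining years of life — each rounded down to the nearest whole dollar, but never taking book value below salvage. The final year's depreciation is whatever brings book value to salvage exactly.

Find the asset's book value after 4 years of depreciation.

Depreciable base = $84,173 − $11,200 = $72,973.
Year 1: DB = ⌊$84,173 × 125%/10⌋ = $10,521; SL = ⌊$72,973/10⌋ = $7,297 → take DB $10,521. Book value $73,652.
Year 2: DB = ⌊$73,652 × 125%/10⌋ = $9,206; SL = ⌊$62,452/9⌋ = $6,939 → take DB $9,206. Book value $64,446.
Year 3: DB = ⌊$64,446 × 125%/10⌋ = $8,055; SL = ⌊$53,246/8⌋ = $6,655 → take DB $8,055. Book value $56,391.
Year 4: DB = ⌊$56,391 × 125%/10⌋ = $7,048; SL = ⌊$45,191/7⌋ = $6,455 → take DB $7,048. Book value $49,343.

$49,343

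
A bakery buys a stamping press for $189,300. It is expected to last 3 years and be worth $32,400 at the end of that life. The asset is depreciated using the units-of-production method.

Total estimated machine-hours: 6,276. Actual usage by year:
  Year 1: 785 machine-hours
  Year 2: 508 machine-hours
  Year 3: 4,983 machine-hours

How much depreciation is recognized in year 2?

$12,700

Depreciable base = $189,300 − $32,400 = $156,900.
Rate = $156,900 / 6,276 machine-hours = $25 per machine-hour.
Year 1: 785 × $25 = $19,625. Book value $169,675.
Year 2: 508 × $25 = $12,700. Book value $156,975.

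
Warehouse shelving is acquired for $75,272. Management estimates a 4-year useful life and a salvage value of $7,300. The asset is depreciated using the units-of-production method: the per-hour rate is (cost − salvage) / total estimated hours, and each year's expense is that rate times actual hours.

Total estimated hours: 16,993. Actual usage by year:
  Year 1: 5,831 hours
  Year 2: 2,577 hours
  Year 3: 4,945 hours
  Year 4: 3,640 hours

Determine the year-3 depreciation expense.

Depreciable base = $75,272 − $7,300 = $67,972.
Rate = $67,972 / 16,993 hours = $4 per hour.
Year 1: 5,831 × $4 = $23,324. Book value $51,948.
Year 2: 2,577 × $4 = $10,308. Book value $41,640.
Year 3: 4,945 × $4 = $19,780. Book value $21,860.

$19,780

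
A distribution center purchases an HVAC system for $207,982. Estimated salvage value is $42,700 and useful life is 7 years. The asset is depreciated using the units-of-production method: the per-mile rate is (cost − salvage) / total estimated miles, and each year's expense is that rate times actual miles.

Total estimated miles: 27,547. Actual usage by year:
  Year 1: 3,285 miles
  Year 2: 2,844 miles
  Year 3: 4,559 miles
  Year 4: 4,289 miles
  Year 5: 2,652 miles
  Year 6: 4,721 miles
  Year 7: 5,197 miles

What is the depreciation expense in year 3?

$27,354

Depreciable base = $207,982 − $42,700 = $165,282.
Rate = $165,282 / 27,547 miles = $6 per mile.
Year 1: 3,285 × $6 = $19,710. Book value $188,272.
Year 2: 2,844 × $6 = $17,064. Book value $171,208.
Year 3: 4,559 × $6 = $27,354. Book value $143,854.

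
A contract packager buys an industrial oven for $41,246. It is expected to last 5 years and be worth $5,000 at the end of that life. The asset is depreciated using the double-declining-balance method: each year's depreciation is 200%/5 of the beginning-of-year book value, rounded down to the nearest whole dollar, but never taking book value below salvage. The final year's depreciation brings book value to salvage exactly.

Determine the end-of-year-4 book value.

$5,346

Depreciable base = $41,246 − $5,000 = $36,246.
Year 1: ⌊$41,246 × 200%/5⌋ = $16,498. Book value $24,748.
Year 2: ⌊$24,748 × 200%/5⌋ = $9,899. Book value $14,849.
Year 3: ⌊$14,849 × 200%/5⌋ = $5,939. Book value $8,910.
Year 4: ⌊$8,910 × 200%/5⌋ = $3,564. Book value $5,346.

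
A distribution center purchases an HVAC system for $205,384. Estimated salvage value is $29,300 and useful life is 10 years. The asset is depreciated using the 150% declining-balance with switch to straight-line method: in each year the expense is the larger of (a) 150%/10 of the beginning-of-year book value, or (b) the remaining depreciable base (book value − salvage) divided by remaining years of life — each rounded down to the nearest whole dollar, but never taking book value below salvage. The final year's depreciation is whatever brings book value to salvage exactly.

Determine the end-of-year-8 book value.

$53,382

Depreciable base = $205,384 − $29,300 = $176,084.
Year 1: DB = ⌊$205,384 × 150%/10⌋ = $30,807; SL = ⌊$176,084/10⌋ = $17,608 → take DB $30,807. Book value $174,577.
Year 2: DB = ⌊$174,577 × 150%/10⌋ = $26,186; SL = ⌊$145,277/9⌋ = $16,141 → take DB $26,186. Book value $148,391.
Year 3: DB = ⌊$148,391 × 150%/10⌋ = $22,258; SL = ⌊$119,091/8⌋ = $14,886 → take DB $22,258. Book value $126,133.
Year 4: DB = ⌊$126,133 × 150%/10⌋ = $18,919; SL = ⌊$96,833/7⌋ = $13,833 → take DB $18,919. Book value $107,214.
Year 5: DB = ⌊$107,214 × 150%/10⌋ = $16,082; SL = ⌊$77,914/6⌋ = $12,985 → take DB $16,082. Book value $91,132.
Year 6: DB = ⌊$91,132 × 150%/10⌋ = $13,669; SL = ⌊$61,832/5⌋ = $12,366 → take DB $13,669. Book value $77,463.
Year 7: DB = ⌊$77,463 × 150%/10⌋ = $11,619; SL = ⌊$48,163/4⌋ = $12,040 → take SL $12,040. Book value $65,423.
Year 8: DB = ⌊$65,423 × 150%/10⌋ = $9,813; SL = ⌊$36,123/3⌋ = $12,041 → take SL $12,041. Book value $53,382.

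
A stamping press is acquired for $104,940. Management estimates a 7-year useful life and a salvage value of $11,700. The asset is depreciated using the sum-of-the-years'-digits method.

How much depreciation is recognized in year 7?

$3,330

Depreciable base = $104,940 − $11,700 = $93,240.
Sum of the years' digits = 7+6+5+4+3+2+1 = 28.
Year 1: $93,240 × 7/28 = $23,310. Book value $81,630.
Year 2: $93,240 × 6/28 = $19,980. Book value $61,650.
Year 3: $93,240 × 5/28 = $16,650. Book value $45,000.
Year 4: $93,240 × 4/28 = $13,320. Book value $31,680.
Year 5: $93,240 × 3/28 = $9,990. Book value $21,690.
Year 6: $93,240 × 2/28 = $6,660. Book value $15,030.
Year 7: $93,240 × 1/28 = $3,330. Book value $11,700.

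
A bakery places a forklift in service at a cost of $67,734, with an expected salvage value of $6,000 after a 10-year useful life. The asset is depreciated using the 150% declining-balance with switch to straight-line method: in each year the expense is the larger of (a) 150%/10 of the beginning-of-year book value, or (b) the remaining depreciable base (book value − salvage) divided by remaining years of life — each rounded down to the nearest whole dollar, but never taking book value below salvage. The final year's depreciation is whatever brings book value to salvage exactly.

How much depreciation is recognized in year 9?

Depreciable base = $67,734 − $6,000 = $61,734.
Year 1: DB = ⌊$67,734 × 150%/10⌋ = $10,160; SL = ⌊$61,734/10⌋ = $6,173 → take DB $10,160. Book value $57,574.
Year 2: DB = ⌊$57,574 × 150%/10⌋ = $8,636; SL = ⌊$51,574/9⌋ = $5,730 → take DB $8,636. Book value $48,938.
Year 3: DB = ⌊$48,938 × 150%/10⌋ = $7,340; SL = ⌊$42,938/8⌋ = $5,367 → take DB $7,340. Book value $41,598.
Year 4: DB = ⌊$41,598 × 150%/10⌋ = $6,239; SL = ⌊$35,598/7⌋ = $5,085 → take DB $6,239. Book value $35,359.
Year 5: DB = ⌊$35,359 × 150%/10⌋ = $5,303; SL = ⌊$29,359/6⌋ = $4,893 → take DB $5,303. Book value $30,056.
Year 6: DB = ⌊$30,056 × 150%/10⌋ = $4,508; SL = ⌊$24,056/5⌋ = $4,811 → take SL $4,811. Book value $25,245.
Year 7: DB = ⌊$25,245 × 150%/10⌋ = $3,786; SL = ⌊$19,245/4⌋ = $4,811 → take SL $4,811. Book value $20,434.
Year 8: DB = ⌊$20,434 × 150%/10⌋ = $3,065; SL = ⌊$14,434/3⌋ = $4,811 → take SL $4,811. Book value $15,623.
Year 9: DB = ⌊$15,623 × 150%/10⌋ = $2,343; SL = ⌊$9,623/2⌋ = $4,811 → take SL $4,811. Book value $10,812.

$4,811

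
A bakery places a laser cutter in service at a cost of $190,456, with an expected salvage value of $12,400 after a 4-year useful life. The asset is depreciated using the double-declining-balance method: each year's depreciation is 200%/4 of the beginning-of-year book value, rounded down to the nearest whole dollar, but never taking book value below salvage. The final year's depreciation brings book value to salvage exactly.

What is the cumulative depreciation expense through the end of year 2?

$142,842

Depreciable base = $190,456 − $12,400 = $178,056.
Year 1: ⌊$190,456 × 200%/4⌋ = $95,228. Book value $95,228.
Year 2: ⌊$95,228 × 200%/4⌋ = $47,614. Book value $47,614.
Accumulated through year 2 = $190,456 − $47,614 = $142,842.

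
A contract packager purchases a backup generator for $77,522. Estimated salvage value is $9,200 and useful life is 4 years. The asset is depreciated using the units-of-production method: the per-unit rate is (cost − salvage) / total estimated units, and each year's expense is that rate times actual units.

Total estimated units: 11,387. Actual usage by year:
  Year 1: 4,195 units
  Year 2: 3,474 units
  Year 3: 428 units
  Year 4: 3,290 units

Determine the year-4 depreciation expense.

Depreciable base = $77,522 − $9,200 = $68,322.
Rate = $68,322 / 11,387 units = $6 per unit.
Year 1: 4,195 × $6 = $25,170. Book value $52,352.
Year 2: 3,474 × $6 = $20,844. Book value $31,508.
Year 3: 428 × $6 = $2,568. Book value $28,940.
Year 4: 3,290 × $6 = $19,740. Book value $9,200.

$19,740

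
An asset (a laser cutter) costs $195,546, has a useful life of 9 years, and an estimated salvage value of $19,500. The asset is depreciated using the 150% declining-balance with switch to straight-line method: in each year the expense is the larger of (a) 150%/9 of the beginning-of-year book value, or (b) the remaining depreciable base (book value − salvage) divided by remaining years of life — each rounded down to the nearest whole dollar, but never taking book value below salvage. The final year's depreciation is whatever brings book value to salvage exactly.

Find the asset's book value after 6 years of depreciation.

Depreciable base = $195,546 − $19,500 = $176,046.
Year 1: DB = ⌊$195,546 × 150%/9⌋ = $32,591; SL = ⌊$176,046/9⌋ = $19,560 → take DB $32,591. Book value $162,955.
Year 2: DB = ⌊$162,955 × 150%/9⌋ = $27,159; SL = ⌊$143,455/8⌋ = $17,931 → take DB $27,159. Book value $135,796.
Year 3: DB = ⌊$135,796 × 150%/9⌋ = $22,632; SL = ⌊$116,296/7⌋ = $16,613 → take DB $22,632. Book value $113,164.
Year 4: DB = ⌊$113,164 × 150%/9⌋ = $18,860; SL = ⌊$93,664/6⌋ = $15,610 → take DB $18,860. Book value $94,304.
Year 5: DB = ⌊$94,304 × 150%/9⌋ = $15,717; SL = ⌊$74,804/5⌋ = $14,960 → take DB $15,717. Book value $78,587.
Year 6: DB = ⌊$78,587 × 150%/9⌋ = $13,097; SL = ⌊$59,087/4⌋ = $14,771 → take SL $14,771. Book value $63,816.

$63,816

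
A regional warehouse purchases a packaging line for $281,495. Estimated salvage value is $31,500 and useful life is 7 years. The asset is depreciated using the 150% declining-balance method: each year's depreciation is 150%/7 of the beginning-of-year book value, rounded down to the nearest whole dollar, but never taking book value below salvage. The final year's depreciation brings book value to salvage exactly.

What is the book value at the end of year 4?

Depreciable base = $281,495 − $31,500 = $249,995.
Year 1: ⌊$281,495 × 150%/7⌋ = $60,320. Book value $221,175.
Year 2: ⌊$221,175 × 150%/7⌋ = $47,394. Book value $173,781.
Year 3: ⌊$173,781 × 150%/7⌋ = $37,238. Book value $136,543.
Year 4: ⌊$136,543 × 150%/7⌋ = $29,259. Book value $107,284.

$107,284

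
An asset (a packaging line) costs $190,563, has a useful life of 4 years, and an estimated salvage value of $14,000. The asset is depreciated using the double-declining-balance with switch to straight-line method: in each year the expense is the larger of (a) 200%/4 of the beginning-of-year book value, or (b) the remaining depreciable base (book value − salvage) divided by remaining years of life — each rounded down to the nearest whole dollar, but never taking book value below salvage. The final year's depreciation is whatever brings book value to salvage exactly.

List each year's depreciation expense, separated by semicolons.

$95,281; $47,641; $23,820; $9,821

Depreciable base = $190,563 − $14,000 = $176,563.
Year 1: DB = ⌊$190,563 × 200%/4⌋ = $95,281; SL = ⌊$176,563/4⌋ = $44,140 → take DB $95,281. Book value $95,282.
Year 2: DB = ⌊$95,282 × 200%/4⌋ = $47,641; SL = ⌊$81,282/3⌋ = $27,094 → take DB $47,641. Book value $47,641.
Year 3: DB = ⌊$47,641 × 200%/4⌋ = $23,820; SL = ⌊$33,641/2⌋ = $16,820 → take DB $23,820. Book value $23,821.
Year 4 (final): $23,821 − $14,000 = $9,821. Book value $14,000.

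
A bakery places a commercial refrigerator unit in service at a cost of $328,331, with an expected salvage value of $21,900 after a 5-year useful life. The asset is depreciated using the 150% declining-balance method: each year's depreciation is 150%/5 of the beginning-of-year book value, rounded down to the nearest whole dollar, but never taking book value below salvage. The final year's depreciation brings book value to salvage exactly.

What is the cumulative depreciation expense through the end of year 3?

Depreciable base = $328,331 − $21,900 = $306,431.
Year 1: ⌊$328,331 × 150%/5⌋ = $98,499. Book value $229,832.
Year 2: ⌊$229,832 × 150%/5⌋ = $68,949. Book value $160,883.
Year 3: ⌊$160,883 × 150%/5⌋ = $48,264. Book value $112,619.
Accumulated through year 3 = $328,331 − $112,619 = $215,712.

$215,712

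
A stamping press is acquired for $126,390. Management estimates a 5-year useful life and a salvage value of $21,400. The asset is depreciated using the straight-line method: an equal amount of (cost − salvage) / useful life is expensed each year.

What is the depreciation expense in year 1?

Depreciable base = $126,390 − $21,400 = $104,990.
Annual expense = $104,990 / 5 = $20,998.

$20,998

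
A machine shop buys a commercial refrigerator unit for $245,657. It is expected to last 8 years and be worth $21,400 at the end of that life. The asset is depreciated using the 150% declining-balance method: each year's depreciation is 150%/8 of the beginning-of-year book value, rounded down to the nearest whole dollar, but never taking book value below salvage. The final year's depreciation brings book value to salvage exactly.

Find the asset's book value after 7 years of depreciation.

$57,426

Depreciable base = $245,657 − $21,400 = $224,257.
Year 1: ⌊$245,657 × 150%/8⌋ = $46,060. Book value $199,597.
Year 2: ⌊$199,597 × 150%/8⌋ = $37,424. Book value $162,173.
Year 3: ⌊$162,173 × 150%/8⌋ = $30,407. Book value $131,766.
Year 4: ⌊$131,766 × 150%/8⌋ = $24,706. Book value $107,060.
Year 5: ⌊$107,060 × 150%/8⌋ = $20,073. Book value $86,987.
Year 6: ⌊$86,987 × 150%/8⌋ = $16,310. Book value $70,677.
Year 7: ⌊$70,677 × 150%/8⌋ = $13,251. Book value $57,426.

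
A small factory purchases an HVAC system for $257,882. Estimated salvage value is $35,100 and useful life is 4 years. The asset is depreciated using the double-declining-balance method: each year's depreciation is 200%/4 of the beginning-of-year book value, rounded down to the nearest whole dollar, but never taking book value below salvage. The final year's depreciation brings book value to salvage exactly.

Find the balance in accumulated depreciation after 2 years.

Depreciable base = $257,882 − $35,100 = $222,782.
Year 1: ⌊$257,882 × 200%/4⌋ = $128,941. Book value $128,941.
Year 2: ⌊$128,941 × 200%/4⌋ = $64,470. Book value $64,471.
Accumulated through year 2 = $257,882 − $64,471 = $193,411.

$193,411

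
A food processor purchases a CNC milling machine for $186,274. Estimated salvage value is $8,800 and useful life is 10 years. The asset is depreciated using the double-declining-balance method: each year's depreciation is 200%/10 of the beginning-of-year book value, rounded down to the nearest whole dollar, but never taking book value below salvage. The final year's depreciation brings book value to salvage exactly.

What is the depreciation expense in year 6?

$12,208

Depreciable base = $186,274 − $8,800 = $177,474.
Year 1: ⌊$186,274 × 200%/10⌋ = $37,254. Book value $149,020.
Year 2: ⌊$149,020 × 200%/10⌋ = $29,804. Book value $119,216.
Year 3: ⌊$119,216 × 200%/10⌋ = $23,843. Book value $95,373.
Year 4: ⌊$95,373 × 200%/10⌋ = $19,074. Book value $76,299.
Year 5: ⌊$76,299 × 200%/10⌋ = $15,259. Book value $61,040.
Year 6: ⌊$61,040 × 200%/10⌋ = $12,208. Book value $48,832.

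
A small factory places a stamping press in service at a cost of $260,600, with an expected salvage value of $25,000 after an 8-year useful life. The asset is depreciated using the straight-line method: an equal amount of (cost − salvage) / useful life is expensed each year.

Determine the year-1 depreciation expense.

Depreciable base = $260,600 − $25,000 = $235,600.
Annual expense = $235,600 / 8 = $29,450.

$29,450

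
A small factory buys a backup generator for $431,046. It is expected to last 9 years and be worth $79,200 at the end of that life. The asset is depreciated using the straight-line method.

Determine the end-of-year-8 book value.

Depreciable base = $431,046 − $79,200 = $351,846.
Annual expense = $351,846 / 9 = $39,094.
End of year 1: book value $391,952.
End of year 2: book value $352,858.
End of year 3: book value $313,764.
End of year 4: book value $274,670.
End of year 5: book value $235,576.
End of year 6: book value $196,482.
End of year 7: book value $157,388.
End of year 8: book value $118,294.

$118,294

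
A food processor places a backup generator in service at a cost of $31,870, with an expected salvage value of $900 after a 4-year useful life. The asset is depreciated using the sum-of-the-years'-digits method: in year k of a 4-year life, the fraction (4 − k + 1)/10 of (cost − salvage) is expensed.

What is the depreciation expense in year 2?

Depreciable base = $31,870 − $900 = $30,970.
Sum of the years' digits = 4+3+2+1 = 10.
Year 1: $30,970 × 4/10 = $12,388. Book value $19,482.
Year 2: $30,970 × 3/10 = $9,291. Book value $10,191.

$9,291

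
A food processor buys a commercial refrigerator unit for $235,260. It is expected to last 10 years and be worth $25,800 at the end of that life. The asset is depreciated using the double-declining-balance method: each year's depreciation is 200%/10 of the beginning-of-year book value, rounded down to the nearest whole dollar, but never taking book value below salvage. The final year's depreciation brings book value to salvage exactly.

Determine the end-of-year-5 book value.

Depreciable base = $235,260 − $25,800 = $209,460.
Year 1: ⌊$235,260 × 200%/10⌋ = $47,052. Book value $188,208.
Year 2: ⌊$188,208 × 200%/10⌋ = $37,641. Book value $150,567.
Year 3: ⌊$150,567 × 200%/10⌋ = $30,113. Book value $120,454.
Year 4: ⌊$120,454 × 200%/10⌋ = $24,090. Book value $96,364.
Year 5: ⌊$96,364 × 200%/10⌋ = $19,272. Book value $77,092.

$77,092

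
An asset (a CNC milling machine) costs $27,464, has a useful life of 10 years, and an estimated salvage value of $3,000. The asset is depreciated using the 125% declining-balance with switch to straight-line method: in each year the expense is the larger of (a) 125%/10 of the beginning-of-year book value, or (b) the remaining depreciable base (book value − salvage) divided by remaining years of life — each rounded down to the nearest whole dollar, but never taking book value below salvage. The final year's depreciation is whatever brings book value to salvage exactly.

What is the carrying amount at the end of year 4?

$16,100

Depreciable base = $27,464 − $3,000 = $24,464.
Year 1: DB = ⌊$27,464 × 125%/10⌋ = $3,433; SL = ⌊$24,464/10⌋ = $2,446 → take DB $3,433. Book value $24,031.
Year 2: DB = ⌊$24,031 × 125%/10⌋ = $3,003; SL = ⌊$21,031/9⌋ = $2,336 → take DB $3,003. Book value $21,028.
Year 3: DB = ⌊$21,028 × 125%/10⌋ = $2,628; SL = ⌊$18,028/8⌋ = $2,253 → take DB $2,628. Book value $18,400.
Year 4: DB = ⌊$18,400 × 125%/10⌋ = $2,300; SL = ⌊$15,400/7⌋ = $2,200 → take DB $2,300. Book value $16,100.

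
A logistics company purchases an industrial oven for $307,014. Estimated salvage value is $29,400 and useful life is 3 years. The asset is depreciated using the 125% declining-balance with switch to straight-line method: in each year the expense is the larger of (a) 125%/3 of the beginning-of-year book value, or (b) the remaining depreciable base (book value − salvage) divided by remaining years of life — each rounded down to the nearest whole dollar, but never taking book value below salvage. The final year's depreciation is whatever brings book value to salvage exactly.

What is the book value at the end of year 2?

$104,246

Depreciable base = $307,014 − $29,400 = $277,614.
Year 1: DB = ⌊$307,014 × 125%/3⌋ = $127,922; SL = ⌊$277,614/3⌋ = $92,538 → take DB $127,922. Book value $179,092.
Year 2: DB = ⌊$179,092 × 125%/3⌋ = $74,621; SL = ⌊$149,692/2⌋ = $74,846 → take SL $74,846. Book value $104,246.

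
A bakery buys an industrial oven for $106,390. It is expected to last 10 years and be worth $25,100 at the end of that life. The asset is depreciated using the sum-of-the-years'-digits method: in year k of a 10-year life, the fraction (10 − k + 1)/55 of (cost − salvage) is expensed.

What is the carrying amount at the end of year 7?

Depreciable base = $106,390 − $25,100 = $81,290.
Sum of the years' digits = 10+9+8+7+6+5+4+3+2+1 = 55.
Year 1: $81,290 × 10/55 = $14,780. Book value $91,610.
Year 2: $81,290 × 9/55 = $13,302. Book value $78,308.
Year 3: $81,290 × 8/55 = $11,824. Book value $66,484.
Year 4: $81,290 × 7/55 = $10,346. Book value $56,138.
Year 5: $81,290 × 6/55 = $8,868. Book value $47,270.
Year 6: $81,290 × 5/55 = $7,390. Book value $39,880.
Year 7: $81,290 × 4/55 = $5,912. Book value $33,968.

$33,968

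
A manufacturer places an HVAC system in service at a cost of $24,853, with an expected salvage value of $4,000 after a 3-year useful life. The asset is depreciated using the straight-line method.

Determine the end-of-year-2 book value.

Depreciable base = $24,853 − $4,000 = $20,853.
Annual expense = $20,853 / 3 = $6,951.
End of year 1: book value $17,902.
End of year 2: book value $10,951.

$10,951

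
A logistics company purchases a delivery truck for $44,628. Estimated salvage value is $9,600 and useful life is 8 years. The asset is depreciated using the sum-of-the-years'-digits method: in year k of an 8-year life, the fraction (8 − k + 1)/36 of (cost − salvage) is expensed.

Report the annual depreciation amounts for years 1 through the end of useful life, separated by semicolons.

Depreciable base = $44,628 − $9,600 = $35,028.
Sum of the years' digits = 8+7+6+5+4+3+2+1 = 36.
Year 1: $35,028 × 8/36 = $7,784. Book value $36,844.
Year 2: $35,028 × 7/36 = $6,811. Book value $30,033.
Year 3: $35,028 × 6/36 = $5,838. Book value $24,195.
Year 4: $35,028 × 5/36 = $4,865. Book value $19,330.
Year 5: $35,028 × 4/36 = $3,892. Book value $15,438.
Year 6: $35,028 × 3/36 = $2,919. Book value $12,519.
Year 7: $35,028 × 2/36 = $1,946. Book value $10,573.
Year 8: $35,028 × 1/36 = $973. Book value $9,600.

$7,784; $6,811; $5,838; $4,865; $3,892; $2,919; $1,946; $973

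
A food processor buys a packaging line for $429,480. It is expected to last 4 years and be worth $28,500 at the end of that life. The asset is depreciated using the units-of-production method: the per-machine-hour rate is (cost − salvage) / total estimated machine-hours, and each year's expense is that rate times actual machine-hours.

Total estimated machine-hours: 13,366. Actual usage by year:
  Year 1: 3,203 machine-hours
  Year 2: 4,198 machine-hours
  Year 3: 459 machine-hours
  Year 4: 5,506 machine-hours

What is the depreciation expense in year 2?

Depreciable base = $429,480 − $28,500 = $400,980.
Rate = $400,980 / 13,366 machine-hours = $30 per machine-hour.
Year 1: 3,203 × $30 = $96,090. Book value $333,390.
Year 2: 4,198 × $30 = $125,940. Book value $207,450.

$125,940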